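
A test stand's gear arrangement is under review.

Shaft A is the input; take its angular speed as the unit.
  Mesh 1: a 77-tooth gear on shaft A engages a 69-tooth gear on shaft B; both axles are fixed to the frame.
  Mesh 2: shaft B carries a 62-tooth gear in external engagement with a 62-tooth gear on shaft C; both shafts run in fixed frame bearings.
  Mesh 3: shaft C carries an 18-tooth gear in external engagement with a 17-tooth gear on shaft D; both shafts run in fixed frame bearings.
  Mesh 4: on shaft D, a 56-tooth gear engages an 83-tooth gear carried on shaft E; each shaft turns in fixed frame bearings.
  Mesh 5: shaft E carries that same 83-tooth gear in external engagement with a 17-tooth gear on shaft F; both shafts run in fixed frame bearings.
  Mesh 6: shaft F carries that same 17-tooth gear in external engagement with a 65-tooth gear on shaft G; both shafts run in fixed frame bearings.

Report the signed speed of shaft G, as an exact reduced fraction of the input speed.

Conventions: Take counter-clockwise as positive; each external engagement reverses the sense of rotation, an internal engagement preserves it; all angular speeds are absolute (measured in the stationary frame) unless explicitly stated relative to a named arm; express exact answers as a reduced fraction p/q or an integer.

25872/25415

6-mesh fixed-axis compound train (all bearings frame-fixed)
mesh 1 [77T→69T]: |ω|/ω_in = 1×77/69 = 77/69, sense flips to −
mesh 2 [62T→62T]: |ω|/ω_in = (77/69)×62/62 = 77/69, sense flips to +
mesh 3 [18T→17T]: |ω|/ω_in = (77/69)×18/17 = 462/391, sense flips to −
mesh 4 [56T→83T]: |ω|/ω_in = (462/391)×56/83 = 25872/32453, sense flips to +
mesh 5 [83T→17T]: |ω|/ω_in = (25872/32453)×83/17 = 25872/6647, sense flips to −
mesh 6 [17T→65T]: |ω|/ω_in = (25872/6647)×17/65 = 25872/25415, sense flips to +
signed output speed (× input speed) = 25872/25415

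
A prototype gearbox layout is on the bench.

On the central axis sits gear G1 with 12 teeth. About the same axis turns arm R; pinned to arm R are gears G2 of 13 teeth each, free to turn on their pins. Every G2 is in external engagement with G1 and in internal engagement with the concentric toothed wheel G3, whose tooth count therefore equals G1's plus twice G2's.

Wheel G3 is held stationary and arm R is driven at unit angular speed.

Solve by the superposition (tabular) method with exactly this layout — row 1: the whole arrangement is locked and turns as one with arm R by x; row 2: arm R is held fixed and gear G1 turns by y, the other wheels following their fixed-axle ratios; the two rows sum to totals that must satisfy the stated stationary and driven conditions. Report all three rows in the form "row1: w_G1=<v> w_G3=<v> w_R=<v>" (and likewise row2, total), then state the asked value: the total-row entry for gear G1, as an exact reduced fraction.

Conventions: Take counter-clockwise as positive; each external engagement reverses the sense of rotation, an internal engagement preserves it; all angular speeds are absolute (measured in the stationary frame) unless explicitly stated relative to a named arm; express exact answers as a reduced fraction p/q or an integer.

topology: planetary set — G1 12T / G2 13T / G3 38T, arm = carrier (Willis)
row 1 (train locked, turned with arm): all members turn x
row 2 (arm held, sun turns y): ω_ring = −(12/38)·y, ω_arm = 0
boundary: total ω_ring = x − (12/38)·y = 0 and total ω_arm = x = 1  ⇒  y = 19/6, x = 1
row 2 ring = −(12/38)·19/6 = -1
totals (row 1 + row 2): sun 1 + 19/6 = 25/6, ring 1 + (-1) = 0, arm 1 + 0 = 1
asked cell (total, sun) = 25/6

row1: w_G1=1 w_G3=1 w_R=1
row2: w_G1=19/6 w_G3=-1 w_R=0
total: w_G1=25/6 w_G3=0 w_R=1
asked value: 25/6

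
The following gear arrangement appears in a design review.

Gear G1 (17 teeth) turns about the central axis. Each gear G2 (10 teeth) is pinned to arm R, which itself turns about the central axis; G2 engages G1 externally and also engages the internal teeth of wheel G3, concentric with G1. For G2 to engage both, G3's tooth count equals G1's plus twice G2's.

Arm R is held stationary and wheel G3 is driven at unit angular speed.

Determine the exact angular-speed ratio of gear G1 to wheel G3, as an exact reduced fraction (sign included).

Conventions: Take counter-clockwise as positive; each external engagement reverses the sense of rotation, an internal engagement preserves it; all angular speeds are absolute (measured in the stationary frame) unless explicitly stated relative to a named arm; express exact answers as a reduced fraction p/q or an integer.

recognized (axles ride arm R): planetary set, 17/10/37 teeth
ring teeth: 17 + 2·10 = 37
17(ω_sun−ω_arm) = −37(ω_ring−ω_arm),  ω_arm = 0, ω_ring = 1
ω_sun = 0 − (37/17)(1−0) = -37/17
ω_out/ω_in = -37/17

-37/17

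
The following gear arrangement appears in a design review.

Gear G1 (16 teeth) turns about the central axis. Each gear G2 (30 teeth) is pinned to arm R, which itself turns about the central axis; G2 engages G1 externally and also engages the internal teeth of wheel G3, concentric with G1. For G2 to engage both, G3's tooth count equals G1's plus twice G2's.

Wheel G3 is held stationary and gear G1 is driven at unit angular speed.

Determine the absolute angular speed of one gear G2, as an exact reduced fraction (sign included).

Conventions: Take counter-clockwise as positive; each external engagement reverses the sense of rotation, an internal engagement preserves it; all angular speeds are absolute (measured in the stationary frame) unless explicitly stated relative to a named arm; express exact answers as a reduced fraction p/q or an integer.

class = planetary set [G3 = 16+2·30 = 76; Willis about the carrier]
ring teeth: 16 + 2·30 = 76
16(ω_sun−ω_arm) = −76(ω_ring−ω_arm),  ω_ring = 0, ω_sun = 1
16(1−ω_arm) = −76(0−ω_arm)  ⇒  92·ω_arm = 16  ⇒  ω_arm = 4/23
sun–planet mesh: 16·(1−4/23) = −30·(ω_p−ω_arm)  ⇒  ω_p−ω_arm = -152/345
ω_p = 4/23 − 152/345 = -4/15
exact speed ratio = -4/15

-4/15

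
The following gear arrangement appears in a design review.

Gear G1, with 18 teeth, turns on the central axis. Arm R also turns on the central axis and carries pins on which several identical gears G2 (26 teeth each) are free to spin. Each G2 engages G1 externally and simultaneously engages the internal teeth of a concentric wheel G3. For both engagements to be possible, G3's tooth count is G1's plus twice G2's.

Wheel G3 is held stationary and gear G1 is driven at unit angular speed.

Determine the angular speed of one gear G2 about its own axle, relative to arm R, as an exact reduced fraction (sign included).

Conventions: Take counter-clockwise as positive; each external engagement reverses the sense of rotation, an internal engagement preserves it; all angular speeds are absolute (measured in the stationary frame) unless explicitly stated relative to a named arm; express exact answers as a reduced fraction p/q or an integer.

class = planetary set [G3 = 18+2·26 = 70; Willis about the carrier]
ring teeth: 18 + 2·26 = 70
18(ω_sun−ω_arm) = −70(ω_ring−ω_arm),  ω_ring = 0, ω_sun = 1
18(1−ω_arm) = −70(0−ω_arm)  ⇒  88·ω_arm = 18  ⇒  ω_arm = 9/44
sun–planet mesh: 18·(1−9/44) = −26·(ω_p−ω_arm)  ⇒  ω_p−ω_arm = -315/572
exact speed ratio = -315/572

-315/572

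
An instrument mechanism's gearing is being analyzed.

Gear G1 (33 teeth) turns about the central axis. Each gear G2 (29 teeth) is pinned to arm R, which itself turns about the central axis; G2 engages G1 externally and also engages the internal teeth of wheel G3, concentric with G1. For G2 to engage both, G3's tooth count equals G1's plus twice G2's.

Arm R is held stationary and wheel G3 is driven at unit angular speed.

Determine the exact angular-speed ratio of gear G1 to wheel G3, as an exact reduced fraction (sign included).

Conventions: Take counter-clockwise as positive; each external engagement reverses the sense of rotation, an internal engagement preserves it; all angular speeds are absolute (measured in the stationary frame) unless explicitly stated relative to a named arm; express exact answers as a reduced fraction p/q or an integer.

recognized (axles ride arm R): planetary set, 33/29/91 teeth
ring teeth: 33 + 2·29 = 91
33(ω_sun−ω_arm) = −91(ω_ring−ω_arm),  ω_arm = 0, ω_ring = 1
ω_sun = 0 − (91/33)(1−0) = -91/33
ω_out/ω_in = -91/33

-91/33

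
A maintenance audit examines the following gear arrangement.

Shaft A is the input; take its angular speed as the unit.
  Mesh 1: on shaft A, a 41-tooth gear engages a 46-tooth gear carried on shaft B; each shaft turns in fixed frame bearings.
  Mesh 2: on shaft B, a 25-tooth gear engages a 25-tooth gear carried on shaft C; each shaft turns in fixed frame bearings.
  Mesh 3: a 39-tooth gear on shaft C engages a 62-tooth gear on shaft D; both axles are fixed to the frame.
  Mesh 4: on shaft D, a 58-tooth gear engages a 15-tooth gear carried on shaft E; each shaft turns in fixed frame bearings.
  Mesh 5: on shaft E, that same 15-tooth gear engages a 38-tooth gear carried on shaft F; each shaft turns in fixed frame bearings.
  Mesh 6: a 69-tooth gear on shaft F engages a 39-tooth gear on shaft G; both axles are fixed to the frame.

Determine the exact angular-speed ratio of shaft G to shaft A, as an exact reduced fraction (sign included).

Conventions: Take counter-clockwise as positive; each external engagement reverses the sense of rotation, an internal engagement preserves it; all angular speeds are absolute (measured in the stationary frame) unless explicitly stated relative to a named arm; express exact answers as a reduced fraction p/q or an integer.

3567/2356

class = fixed-axis compound train [6 meshes; 6 ratios multiply, 6 sense flips]
mesh 1 [41T→46T]: running ratio 41/46, sense −
mesh 2 [25T→25T]: running ratio 41/46, sense +
mesh 3 [39T→62T]: running ratio 1599/2852, sense −
mesh 4 [58T→15T]: running ratio 15457/7130, sense +
mesh 5 [15T→38T]: running ratio 46371/54188, sense −
mesh 6 [69T→39T]: running ratio 3567/2356, sense +
ω_out/ω_in = 3567/2356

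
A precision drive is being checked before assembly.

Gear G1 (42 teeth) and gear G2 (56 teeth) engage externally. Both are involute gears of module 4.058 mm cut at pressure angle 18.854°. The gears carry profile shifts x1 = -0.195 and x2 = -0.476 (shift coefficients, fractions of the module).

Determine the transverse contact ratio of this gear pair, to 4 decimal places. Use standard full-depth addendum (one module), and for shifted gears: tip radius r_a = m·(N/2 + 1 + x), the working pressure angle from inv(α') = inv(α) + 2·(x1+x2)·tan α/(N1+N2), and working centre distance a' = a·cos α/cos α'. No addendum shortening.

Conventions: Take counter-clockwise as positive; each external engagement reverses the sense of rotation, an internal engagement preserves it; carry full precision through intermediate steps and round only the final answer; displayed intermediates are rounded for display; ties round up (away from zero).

single-mesh involute tooth geometry (42T engaging 56T at module 4.058)
base radii: r_b1 = 80.645638, r_b2 = 107.527517
tip radii: r_a1 = 88.484690, r_a2 = 115.750392
inv(α') = inv(18.854°) + 2·(-0.195-0.476)·tan α/(42+56) = 0.00773925  ⇒  α' = 16.16989°
a' = a·cos α / cos α' = 198.8420·cos 18.854°/cos 16.16989° = 195.923871
action lengths: √(r_a1²−r_b1²) = 36.411832, √(r_a2²−r_b2²) = 42.848411
base pitch p_b = π·m·cos α = 12.064559
CR = (36.411832 + 42.848411 − 195.923871·sin 16.16989°)/12.064559 = 2.047162
contact ratio ≈ 2.0472

2.0472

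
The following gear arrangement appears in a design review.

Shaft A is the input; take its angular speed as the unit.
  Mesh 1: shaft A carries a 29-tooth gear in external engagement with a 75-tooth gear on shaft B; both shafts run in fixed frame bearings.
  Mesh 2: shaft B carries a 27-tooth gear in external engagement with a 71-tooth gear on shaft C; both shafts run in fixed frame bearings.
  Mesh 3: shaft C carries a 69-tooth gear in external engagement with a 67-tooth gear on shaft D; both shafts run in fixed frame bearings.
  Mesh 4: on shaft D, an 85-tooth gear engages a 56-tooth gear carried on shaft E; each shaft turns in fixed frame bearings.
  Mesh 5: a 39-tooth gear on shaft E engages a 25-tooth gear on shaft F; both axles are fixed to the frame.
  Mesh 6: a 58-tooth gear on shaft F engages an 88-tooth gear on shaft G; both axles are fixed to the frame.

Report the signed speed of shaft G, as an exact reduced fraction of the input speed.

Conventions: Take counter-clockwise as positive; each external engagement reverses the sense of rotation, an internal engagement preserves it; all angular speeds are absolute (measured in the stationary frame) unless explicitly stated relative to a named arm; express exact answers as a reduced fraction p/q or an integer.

6-mesh fixed-axis compound train (all bearings frame-fixed)
mesh 1 [29T→75T]: |ω|/ω_in = 1×29/75 = 29/75, sense flips to −
mesh 2 [27T→71T]: |ω|/ω_in = (29/75)×27/71 = 261/1775, sense flips to +
mesh 3 [69T→67T]: |ω|/ω_in = (261/1775)×69/67 = 18009/118925, sense flips to −
mesh 4 [85T→56T]: |ω|/ω_in = (18009/118925)×85/56 = 306153/1331960, sense flips to +
mesh 5 [39T→25T]: |ω|/ω_in = (306153/1331960)×39/25 = 11939967/33299000, sense flips to −
mesh 6 [58T→88T]: |ω|/ω_in = (11939967/33299000)×58/88 = 346259043/1465156000, sense flips to +
signed output speed (× input speed) = 346259043/1465156000

346259043/1465156000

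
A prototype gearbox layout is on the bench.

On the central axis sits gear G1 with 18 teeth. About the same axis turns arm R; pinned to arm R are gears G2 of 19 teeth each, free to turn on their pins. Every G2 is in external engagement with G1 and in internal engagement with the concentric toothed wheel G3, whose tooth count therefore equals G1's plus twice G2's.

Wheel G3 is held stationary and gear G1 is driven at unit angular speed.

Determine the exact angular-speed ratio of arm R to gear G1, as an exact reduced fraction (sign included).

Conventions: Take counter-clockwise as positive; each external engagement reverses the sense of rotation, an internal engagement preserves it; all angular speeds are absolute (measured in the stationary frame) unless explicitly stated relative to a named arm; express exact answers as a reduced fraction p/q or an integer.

topology: planetary set — G1 18T / G2 19T / G3 56T, arm = carrier (Willis)
ring teeth: 18 + 2·19 = 56
18(ω_sun−ω_arm) = −56(ω_ring−ω_arm),  ω_ring = 0, ω_sun = 1
18(1−ω_arm) = −56(0−ω_arm)  ⇒  74·ω_arm = 18  ⇒  ω_arm = 9/37
ω_out/ω_in = 9/37

9/37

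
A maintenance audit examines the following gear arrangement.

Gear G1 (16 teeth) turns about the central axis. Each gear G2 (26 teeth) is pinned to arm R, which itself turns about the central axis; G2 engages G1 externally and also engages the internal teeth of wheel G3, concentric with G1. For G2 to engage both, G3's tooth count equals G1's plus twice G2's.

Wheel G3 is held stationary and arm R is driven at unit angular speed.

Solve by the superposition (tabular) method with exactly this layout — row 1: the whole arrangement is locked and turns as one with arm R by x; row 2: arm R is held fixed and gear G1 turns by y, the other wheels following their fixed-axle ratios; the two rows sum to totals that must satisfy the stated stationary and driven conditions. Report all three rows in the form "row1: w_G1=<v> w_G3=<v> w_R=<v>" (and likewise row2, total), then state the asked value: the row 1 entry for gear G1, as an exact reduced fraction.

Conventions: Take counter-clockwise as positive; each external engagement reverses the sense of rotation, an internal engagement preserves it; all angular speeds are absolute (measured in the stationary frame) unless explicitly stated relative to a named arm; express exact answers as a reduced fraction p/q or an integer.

recognized (axles ride arm R): planetary set, 16/26/68 teeth
row 1 (train locked, turned with arm): all members turn x
row 2 — arm fixed, fixed-axis ratios: sun y, ring −(16/68)·y, arm 0
boundary: total ω_ring = x − (16/68)·y = 0 and total ω_arm = x = 1  ⇒  y = 17/4, x = 1
row 2 ring = −(16/68)·17/4 = -1
totals (row 1 + row 2): sun 1 + 17/4 = 21/4, ring 1 + (-1) = 0, arm 1 + 0 = 1
asked cell (row1, sun) = 1

row1: w_G1=1 w_G3=1 w_R=1
row2: w_G1=17/4 w_G3=-1 w_R=0
total: w_G1=21/4 w_G3=0 w_R=1
asked value: 1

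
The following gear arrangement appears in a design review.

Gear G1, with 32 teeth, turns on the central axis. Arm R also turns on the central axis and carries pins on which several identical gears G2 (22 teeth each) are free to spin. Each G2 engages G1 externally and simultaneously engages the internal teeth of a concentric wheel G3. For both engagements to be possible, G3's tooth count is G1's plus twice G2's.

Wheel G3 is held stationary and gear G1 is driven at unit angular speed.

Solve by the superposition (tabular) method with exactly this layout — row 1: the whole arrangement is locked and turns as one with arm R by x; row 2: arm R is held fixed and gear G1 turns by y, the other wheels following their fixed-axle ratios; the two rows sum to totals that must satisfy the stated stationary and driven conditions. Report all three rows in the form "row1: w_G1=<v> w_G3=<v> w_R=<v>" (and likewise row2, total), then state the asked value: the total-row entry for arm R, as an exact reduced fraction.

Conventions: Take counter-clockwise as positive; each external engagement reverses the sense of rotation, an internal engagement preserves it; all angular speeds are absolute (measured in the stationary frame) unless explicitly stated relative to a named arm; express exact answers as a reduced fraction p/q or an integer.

class = planetary set [G3 = 32+2·22 = 76; Willis about the carrier]
row 1: whole set turns with the arm by x
row 2: sun turns y, ring = −(32/76)·y, arm 0
boundary: total ω_ring = x − (32/76)·y = 0 and total ω_sun = x + y = 1  ⇒  y = 19/27, x = 8/27
row 2 ring = −(32/76)·19/27 = -8/27
totals (row 1 + row 2): sun 8/27 + 19/27 = 1, ring 8/27 + (-8/27) = 0, arm 8/27 + 0 = 8/27
asked cell (total, arm) = 8/27

row1: w_G1=8/27 w_G3=8/27 w_R=8/27
row2: w_G1=19/27 w_G3=-8/27 w_R=0
total: w_G1=1 w_G3=0 w_R=8/27
asked value: 8/27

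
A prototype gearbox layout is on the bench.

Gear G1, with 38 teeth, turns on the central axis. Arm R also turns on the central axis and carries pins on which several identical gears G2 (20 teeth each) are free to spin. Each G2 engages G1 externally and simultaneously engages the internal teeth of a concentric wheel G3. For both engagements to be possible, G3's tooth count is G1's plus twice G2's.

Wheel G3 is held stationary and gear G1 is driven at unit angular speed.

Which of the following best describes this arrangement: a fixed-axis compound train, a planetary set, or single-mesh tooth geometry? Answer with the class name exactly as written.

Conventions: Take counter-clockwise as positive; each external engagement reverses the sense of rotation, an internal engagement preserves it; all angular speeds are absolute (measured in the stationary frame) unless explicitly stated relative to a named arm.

planetary set

topology: planetary set — G1 38T / G2 20T / G3 78T, arm = carrier (Willis)
classification: planetary set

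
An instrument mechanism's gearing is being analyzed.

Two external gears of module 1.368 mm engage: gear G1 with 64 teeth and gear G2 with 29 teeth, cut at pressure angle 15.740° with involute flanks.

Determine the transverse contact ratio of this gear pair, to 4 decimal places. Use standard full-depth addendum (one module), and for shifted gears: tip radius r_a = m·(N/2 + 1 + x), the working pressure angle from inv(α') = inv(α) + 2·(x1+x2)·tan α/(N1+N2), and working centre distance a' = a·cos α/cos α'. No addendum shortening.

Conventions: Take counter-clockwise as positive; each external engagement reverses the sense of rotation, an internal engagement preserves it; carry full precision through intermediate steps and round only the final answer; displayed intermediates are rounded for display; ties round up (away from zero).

single-mesh involute tooth geometry (64T engaging 29T at module 1.368)
base radii: r_b1 = 42.134514, r_b2 = 19.092202
tip radii: r_a1 = 45.144000, r_a2 = 21.204000
no profile shift: α' = α, a' = a
action lengths: √(r_a1²−r_b1²) = 16.206896, √(r_a2²−r_b2²) = 9.224828
base pitch p_b = π·m·cos α = 4.136546
CR = (16.206896 + 9.224828 − 63.612000·sin 15.74000°)/4.136546 = 1.976417
contact ratio ≈ 1.9764

1.9764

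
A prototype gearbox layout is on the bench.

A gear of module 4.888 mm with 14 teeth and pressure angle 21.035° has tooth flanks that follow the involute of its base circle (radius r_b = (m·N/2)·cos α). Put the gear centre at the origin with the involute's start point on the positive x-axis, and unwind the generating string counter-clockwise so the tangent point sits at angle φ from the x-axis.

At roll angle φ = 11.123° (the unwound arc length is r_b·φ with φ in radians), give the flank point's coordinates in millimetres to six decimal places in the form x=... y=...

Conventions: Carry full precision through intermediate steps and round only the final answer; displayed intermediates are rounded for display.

topology: single-mesh involute geometry — m = 4.888, N = 14
pitch radius r_p = m·N/2 = 4.888·14/2 = 34.216000
base radius r_b = r_p·cos α = 34.216000·cos 21.035° = 31.935892
roll angle φ = 11.123° = 0.19413297 rad
x = r_b·(cos φ + φ·sin φ) = 32.532027
y = r_b·(sin φ − φ·cos φ) = 0.077592

x=32.532027 y=0.077592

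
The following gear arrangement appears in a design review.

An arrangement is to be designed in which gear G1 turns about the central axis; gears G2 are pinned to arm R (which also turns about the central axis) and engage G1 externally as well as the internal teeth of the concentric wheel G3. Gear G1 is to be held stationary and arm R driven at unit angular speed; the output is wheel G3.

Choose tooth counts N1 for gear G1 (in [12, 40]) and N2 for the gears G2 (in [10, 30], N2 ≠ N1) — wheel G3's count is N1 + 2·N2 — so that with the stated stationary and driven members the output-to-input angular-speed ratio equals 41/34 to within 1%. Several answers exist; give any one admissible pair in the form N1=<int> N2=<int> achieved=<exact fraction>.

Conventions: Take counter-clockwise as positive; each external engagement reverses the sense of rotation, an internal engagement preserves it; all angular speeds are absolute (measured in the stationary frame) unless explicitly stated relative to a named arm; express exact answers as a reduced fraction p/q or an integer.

design class (target 41/34): planetary set
Willis with ω_sun = 0: ω_ring/ω_arm = (N1+N3)/N3; set equal to 41/34  ⇒  N3/N1 = 1/(41/34 − 1) = 34/7
N3 = N1 + 2·N2  ⇒  N2/N1 = (N3/N1 − 1)/2 = (34/7 − 1)/2 = 27/14
smallest multiple with N1 ≥ 12 and N2 ≥ 10: k = 1  ⇒  N1 = 1·14 = 14, N2 = 1·27 = 27 (N1 ≤ 40, N2 ≤ 30, N2 ≠ N1 ✓), N3 = 14 + 2·27 = 68
check: (N1+N3)/N3 with N1 = 14, N3 = 68 gives 41/34; |achieved − target| = 0 ≤ 41/3400 ✓

N1=14 N2=27 achieved=41/34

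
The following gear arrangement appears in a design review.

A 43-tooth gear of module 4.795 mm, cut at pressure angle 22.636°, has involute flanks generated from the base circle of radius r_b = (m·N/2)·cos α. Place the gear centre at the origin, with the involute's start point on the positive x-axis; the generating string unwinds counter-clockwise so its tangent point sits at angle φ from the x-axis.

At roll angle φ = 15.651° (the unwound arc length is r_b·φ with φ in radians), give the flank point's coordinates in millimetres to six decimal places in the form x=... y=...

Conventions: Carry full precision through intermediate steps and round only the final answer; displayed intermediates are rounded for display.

x=98.635145 y=0.641663

recognized (one wheel, involute flank): single-mesh tooth geometry, m = 4.795, N = 43
pitch radius r_p = m·N/2 = 4.795·43/2 = 103.092500
base radius r_b = r_p·cos α = 103.092500·cos 22.636° = 95.151138
roll angle φ = 15.651° = 0.27316148 rad
x = r_b·(cos φ + φ·sin φ) = 98.635145
y = r_b·(sin φ − φ·cos φ) = 0.641663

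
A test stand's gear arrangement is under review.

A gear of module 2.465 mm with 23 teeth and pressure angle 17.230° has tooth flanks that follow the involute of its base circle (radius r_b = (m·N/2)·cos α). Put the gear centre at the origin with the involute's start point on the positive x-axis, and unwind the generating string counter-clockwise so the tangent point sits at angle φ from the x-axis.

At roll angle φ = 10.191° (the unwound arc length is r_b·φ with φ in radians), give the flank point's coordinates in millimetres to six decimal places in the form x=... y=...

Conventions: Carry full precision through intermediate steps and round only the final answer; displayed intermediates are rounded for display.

recognized (one wheel, involute flank): single-mesh tooth geometry, m = 2.465, N = 23
pitch radius r_p = m·N/2 = 2.465·23/2 = 28.347500
base radius r_b = r_p·cos α = 28.347500·cos 17.230° = 27.075361
roll angle φ = 10.191° = 0.17786650 rad
x = r_b·(cos φ + φ·sin φ) = 27.500264
y = r_b·(sin φ − φ·cos φ) = 0.050625

x=27.500264 y=0.050625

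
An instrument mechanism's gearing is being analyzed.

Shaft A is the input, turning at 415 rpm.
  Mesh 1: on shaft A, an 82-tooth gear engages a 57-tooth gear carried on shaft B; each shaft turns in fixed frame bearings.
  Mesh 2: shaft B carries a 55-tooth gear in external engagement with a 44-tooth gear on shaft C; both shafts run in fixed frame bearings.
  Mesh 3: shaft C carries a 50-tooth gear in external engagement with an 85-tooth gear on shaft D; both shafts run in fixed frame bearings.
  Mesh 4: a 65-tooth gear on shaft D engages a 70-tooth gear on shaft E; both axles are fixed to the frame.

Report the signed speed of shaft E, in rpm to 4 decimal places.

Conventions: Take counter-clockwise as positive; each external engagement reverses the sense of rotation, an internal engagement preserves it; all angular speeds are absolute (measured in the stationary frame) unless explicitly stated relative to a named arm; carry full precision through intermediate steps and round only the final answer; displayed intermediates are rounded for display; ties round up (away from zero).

class = fixed-axis compound train [4 meshes; 4 ratios multiply, 4 sense flips]
mesh 1 [82T→57T]: ω = 415.0000×82/57 = 597.0175 rpm, sense flips to −
mesh 2 [55T→44T]: ω = 597.0175×55/44 = 746.2719 rpm, sense flips to +
mesh 3 [50T→85T]: ω = 746.2719×50/85 = 438.9835 rpm, sense flips to −
mesh 4 [65T→70T]: ω = 438.9835×65/70 = 407.6275 rpm, sense flips to +
signed output speed = +407.6275 rpm

+407.6275 rpm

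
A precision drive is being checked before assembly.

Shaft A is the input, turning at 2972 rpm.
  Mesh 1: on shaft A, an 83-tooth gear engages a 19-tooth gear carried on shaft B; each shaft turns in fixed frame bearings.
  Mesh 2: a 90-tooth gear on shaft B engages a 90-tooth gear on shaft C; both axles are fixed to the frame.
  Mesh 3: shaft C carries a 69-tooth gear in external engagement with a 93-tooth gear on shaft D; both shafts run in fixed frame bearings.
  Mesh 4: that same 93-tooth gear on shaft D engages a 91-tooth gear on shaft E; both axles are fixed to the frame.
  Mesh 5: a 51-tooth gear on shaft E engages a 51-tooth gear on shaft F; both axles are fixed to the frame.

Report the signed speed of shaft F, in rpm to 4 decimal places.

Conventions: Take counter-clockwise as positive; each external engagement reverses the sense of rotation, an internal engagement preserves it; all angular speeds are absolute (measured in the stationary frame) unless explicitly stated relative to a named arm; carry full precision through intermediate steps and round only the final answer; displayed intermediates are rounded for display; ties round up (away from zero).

-9844.2128 rpm

topology: fixed-axis compound train — 5 meshes, A→F
mesh 1 [83T→19T]: ω = 2972.0000×83/19 = 12982.9474 rpm, sense flips to −
mesh 2 [90T→90T]: ω = 12982.9474×90/90 = 12982.9474 rpm, sense flips to +
mesh 3 [69T→93T]: ω = 12982.9474×69/93 = 9632.5093 rpm, sense flips to −
mesh 4 [93T→91T]: ω = 9632.5093×93/91 = 9844.2128 rpm, sense flips to +
mesh 5 [51T→51T]: ω = 9844.2128×51/51 = 9844.2128 rpm, sense flips to −
signed output speed = -9844.2128 rpm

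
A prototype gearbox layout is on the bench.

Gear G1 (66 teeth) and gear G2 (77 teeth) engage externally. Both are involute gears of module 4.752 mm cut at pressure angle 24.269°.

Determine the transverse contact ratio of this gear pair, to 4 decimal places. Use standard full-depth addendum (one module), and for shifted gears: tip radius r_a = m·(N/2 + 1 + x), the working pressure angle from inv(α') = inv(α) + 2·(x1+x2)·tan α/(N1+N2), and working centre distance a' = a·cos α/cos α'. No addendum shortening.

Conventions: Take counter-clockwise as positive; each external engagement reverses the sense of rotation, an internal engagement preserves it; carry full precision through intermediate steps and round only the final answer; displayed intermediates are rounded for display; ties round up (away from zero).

1.5979

class = single-mesh tooth geometry [involute pair 66T × 77T, m = 4.752]
base radii: r_b1 = 142.957510, r_b2 = 166.783762
tip radii: r_a1 = 161.568000, r_a2 = 187.704000
no profile shift: α' = α, a' = a
action lengths: √(r_a1²−r_b1²) = 75.281929, √(r_a2²−r_b2²) = 86.116016
base pitch p_b = π·m·cos α = 13.609523
CR = (75.281929 + 86.116016 − 339.768000·sin 24.26900°)/13.609523 = 1.597859
contact ratio ≈ 1.5979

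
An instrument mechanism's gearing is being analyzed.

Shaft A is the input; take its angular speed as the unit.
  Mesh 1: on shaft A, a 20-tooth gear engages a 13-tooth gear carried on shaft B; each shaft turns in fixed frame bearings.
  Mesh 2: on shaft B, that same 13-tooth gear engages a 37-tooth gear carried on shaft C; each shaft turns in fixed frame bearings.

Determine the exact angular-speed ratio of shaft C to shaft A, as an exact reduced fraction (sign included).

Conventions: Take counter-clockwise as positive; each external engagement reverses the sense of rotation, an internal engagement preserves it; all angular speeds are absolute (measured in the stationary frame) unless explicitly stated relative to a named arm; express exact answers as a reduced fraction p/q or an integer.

20/37

class = fixed-axis compound train [2 meshes; 2 ratios multiply, 2 sense flips]
mesh 1 [20T→13T]: running ratio 20/13, sense −
mesh 2 [13T→37T]: running ratio 20/37, sense +
ω_out/ω_in = 20/37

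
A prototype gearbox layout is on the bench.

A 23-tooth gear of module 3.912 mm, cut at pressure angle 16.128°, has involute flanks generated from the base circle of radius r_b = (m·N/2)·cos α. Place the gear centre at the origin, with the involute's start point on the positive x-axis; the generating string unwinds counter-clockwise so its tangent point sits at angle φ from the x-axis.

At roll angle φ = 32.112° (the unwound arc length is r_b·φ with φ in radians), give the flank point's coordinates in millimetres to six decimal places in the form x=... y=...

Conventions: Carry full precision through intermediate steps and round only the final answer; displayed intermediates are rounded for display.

x=49.481268 y=2.457357

topology: single-mesh involute geometry — m = 3.912, N = 23
pitch radius r_p = m·N/2 = 3.912·23/2 = 44.988000
base radius r_b = r_p·cos α = 44.988000·cos 16.128° = 43.217431
roll angle φ = 32.112° = 0.56046013 rad
x = r_b·(cos φ + φ·sin φ) = 49.481268
y = r_b·(sin φ − φ·cos φ) = 2.457357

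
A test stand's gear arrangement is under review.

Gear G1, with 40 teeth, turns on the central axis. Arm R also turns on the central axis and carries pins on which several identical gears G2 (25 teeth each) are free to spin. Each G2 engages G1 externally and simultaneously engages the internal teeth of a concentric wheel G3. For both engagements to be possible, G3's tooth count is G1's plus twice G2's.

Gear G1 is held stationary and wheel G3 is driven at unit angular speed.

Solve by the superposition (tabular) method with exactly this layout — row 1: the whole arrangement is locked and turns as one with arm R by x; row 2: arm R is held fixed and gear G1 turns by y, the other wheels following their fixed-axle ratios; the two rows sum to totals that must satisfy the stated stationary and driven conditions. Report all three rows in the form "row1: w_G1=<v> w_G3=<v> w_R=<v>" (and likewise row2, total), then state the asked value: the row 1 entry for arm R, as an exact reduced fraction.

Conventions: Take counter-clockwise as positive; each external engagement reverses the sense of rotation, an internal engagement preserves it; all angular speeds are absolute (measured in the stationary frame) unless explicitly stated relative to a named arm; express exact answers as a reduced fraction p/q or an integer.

planetary set (40T centre, 25T on arm, 90T internal) — Willis relation
row 1 (train locked, turned with arm): all members turn x
row 2 — arm fixed, fixed-axis ratios: sun y, ring −(40/90)·y, arm 0
boundary: total ω_sun = x + y = 0 and total ω_ring = x − (40/90)·y = 1  ⇒  y = -9/13, x = 9/13
row 2 ring = −(40/90)·(-9/13) = 4/13
totals (row 1 + row 2): sun 9/13 + (-9/13) = 0, ring 9/13 + 4/13 = 1, arm 9/13 + 0 = 9/13
asked cell (row1, arm) = 9/13

row1: w_G1=9/13 w_G3=9/13 w_R=9/13
row2: w_G1=-9/13 w_G3=4/13 w_R=0
total: w_G1=0 w_G3=1 w_R=9/13
asked value: 9/13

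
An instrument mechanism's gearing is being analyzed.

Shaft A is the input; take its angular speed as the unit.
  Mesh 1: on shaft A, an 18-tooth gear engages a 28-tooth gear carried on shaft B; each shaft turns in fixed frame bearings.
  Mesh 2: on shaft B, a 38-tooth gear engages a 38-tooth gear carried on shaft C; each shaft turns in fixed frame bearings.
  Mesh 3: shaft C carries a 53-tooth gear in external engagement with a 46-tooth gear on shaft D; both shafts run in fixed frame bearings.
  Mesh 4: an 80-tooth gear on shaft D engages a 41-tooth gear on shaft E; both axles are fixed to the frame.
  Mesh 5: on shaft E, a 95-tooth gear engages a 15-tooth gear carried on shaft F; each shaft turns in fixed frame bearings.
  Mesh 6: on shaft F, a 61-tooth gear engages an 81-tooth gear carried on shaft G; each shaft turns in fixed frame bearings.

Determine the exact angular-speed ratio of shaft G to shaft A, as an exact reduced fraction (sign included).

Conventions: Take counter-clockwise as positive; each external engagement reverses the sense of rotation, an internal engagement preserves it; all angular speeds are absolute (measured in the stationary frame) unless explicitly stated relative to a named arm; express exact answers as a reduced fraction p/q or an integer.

class = fixed-axis compound train [6 meshes; 6 ratios multiply, 6 sense flips]
mesh 1 [18T→28T]: running ratio 9/14, sense −
mesh 2 [38T→38T]: running ratio 9/14, sense +
mesh 3 [53T→46T]: running ratio 477/644, sense −
mesh 4 [80T→41T]: running ratio 9540/6601, sense +
mesh 5 [95T→15T]: running ratio 60420/6601, sense −
mesh 6 [61T→81T]: running ratio 1228540/178227, sense +
ω_out/ω_in = 1228540/178227

1228540/178227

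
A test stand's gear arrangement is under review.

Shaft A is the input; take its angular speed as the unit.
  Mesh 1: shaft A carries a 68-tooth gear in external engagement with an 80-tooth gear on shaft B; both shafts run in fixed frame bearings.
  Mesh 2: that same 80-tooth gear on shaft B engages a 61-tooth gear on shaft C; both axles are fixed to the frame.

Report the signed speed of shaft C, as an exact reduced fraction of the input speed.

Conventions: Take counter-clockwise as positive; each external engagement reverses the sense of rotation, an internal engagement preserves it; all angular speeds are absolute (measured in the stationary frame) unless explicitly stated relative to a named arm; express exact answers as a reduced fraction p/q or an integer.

68/61

2-mesh fixed-axis compound train (all bearings frame-fixed)
mesh 1 [68T→80T]: |ω|/ω_in = 1×68/80 = 17/20, sense flips to −
mesh 2 [80T→61T]: |ω|/ω_in = (17/20)×80/61 = 68/61, sense flips to +
signed output speed (× input speed) = 68/61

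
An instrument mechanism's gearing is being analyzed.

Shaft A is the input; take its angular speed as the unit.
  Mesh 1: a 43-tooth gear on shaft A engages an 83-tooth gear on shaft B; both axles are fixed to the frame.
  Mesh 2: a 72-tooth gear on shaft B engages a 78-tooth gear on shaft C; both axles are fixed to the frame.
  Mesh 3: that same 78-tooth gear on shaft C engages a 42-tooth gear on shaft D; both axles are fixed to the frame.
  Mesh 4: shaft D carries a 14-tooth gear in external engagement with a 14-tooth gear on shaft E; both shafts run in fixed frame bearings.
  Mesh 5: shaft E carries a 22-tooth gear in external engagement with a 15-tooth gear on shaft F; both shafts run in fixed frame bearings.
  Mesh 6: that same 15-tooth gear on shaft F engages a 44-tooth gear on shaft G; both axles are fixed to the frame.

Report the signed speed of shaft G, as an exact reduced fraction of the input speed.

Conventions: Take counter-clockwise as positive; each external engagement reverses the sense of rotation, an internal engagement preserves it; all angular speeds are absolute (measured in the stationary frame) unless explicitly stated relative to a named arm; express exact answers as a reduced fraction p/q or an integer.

258/581

6-mesh fixed-axis compound train (all bearings frame-fixed)
mesh 1 [43T→83T]: |ω|/ω_in = 1×43/83 = 43/83, sense flips to −
mesh 2 [72T→78T]: |ω|/ω_in = (43/83)×72/78 = 516/1079, sense flips to +
mesh 3 [78T→42T]: |ω|/ω_in = (516/1079)×78/42 = 516/581, sense flips to −
mesh 4 [14T→14T]: |ω|/ω_in = (516/581)×14/14 = 516/581, sense flips to +
mesh 5 [22T→15T]: |ω|/ω_in = (516/581)×22/15 = 3784/2905, sense flips to −
mesh 6 [15T→44T]: |ω|/ω_in = (3784/2905)×15/44 = 258/581, sense flips to +
signed output speed (× input speed) = 258/581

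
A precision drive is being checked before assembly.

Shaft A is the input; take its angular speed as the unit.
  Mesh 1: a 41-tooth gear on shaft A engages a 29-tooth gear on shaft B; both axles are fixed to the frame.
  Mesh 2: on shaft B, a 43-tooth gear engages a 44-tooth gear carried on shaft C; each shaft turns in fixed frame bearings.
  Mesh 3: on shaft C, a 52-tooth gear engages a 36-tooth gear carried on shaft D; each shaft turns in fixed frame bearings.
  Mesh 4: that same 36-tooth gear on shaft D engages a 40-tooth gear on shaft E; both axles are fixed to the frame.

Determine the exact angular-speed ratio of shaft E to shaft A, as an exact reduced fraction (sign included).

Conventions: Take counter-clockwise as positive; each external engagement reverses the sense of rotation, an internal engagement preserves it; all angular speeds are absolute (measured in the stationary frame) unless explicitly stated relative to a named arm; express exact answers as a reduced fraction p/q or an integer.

class = fixed-axis compound train [4 meshes; 4 ratios multiply, 4 sense flips]
mesh 1 [41T→29T]: running ratio 41/29, sense −
mesh 2 [43T→44T]: running ratio 1763/1276, sense +
mesh 3 [52T→36T]: running ratio 22919/11484, sense −
mesh 4 [36T→40T]: running ratio 22919/12760, sense +
ω_out/ω_in = 22919/12760

22919/12760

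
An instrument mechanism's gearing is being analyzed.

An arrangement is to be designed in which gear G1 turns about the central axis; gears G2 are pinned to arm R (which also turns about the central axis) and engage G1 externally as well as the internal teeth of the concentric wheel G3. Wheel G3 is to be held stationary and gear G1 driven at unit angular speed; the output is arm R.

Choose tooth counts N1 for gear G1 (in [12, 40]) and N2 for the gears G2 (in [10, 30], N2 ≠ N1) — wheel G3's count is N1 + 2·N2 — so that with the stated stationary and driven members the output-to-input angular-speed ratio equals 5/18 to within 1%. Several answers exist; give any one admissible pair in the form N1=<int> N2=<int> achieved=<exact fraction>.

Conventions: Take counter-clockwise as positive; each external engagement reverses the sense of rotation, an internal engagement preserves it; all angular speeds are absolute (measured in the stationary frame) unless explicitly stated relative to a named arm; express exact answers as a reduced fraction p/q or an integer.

N1=15 N2=12 achieved=5/18

topology: planetary set — design target 5/18, arm = carrier (Willis)
Willis with ω_ring = 0: ω_arm/ω_sun = N1/(N1+N3); set equal to 5/18  ⇒  N3/N1 = 1/(5/18) − 1 = 13/5
N3 = N1 + 2·N2  ⇒  N2/N1 = (N3/N1 − 1)/2 = (13/5 − 1)/2 = 4/5
smallest multiple with N1 ≥ 12 and N2 ≥ 10: k = 3  ⇒  N1 = 3·5 = 15, N2 = 3·4 = 12 (N1 ≤ 40, N2 ≤ 30, N2 ≠ N1 ✓), N3 = 15 + 2·12 = 39
check: N1/(N1+N3) with N1 = 15, N3 = 39 gives 5/18; |achieved − target| = 0 ≤ 1/360 ✓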